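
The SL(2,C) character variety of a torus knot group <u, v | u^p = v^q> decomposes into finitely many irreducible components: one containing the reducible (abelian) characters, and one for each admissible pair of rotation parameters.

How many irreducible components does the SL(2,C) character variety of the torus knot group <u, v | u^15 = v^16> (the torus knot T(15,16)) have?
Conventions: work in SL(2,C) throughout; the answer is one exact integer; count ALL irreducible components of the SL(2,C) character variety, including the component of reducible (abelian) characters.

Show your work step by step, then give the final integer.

For T(15,16): irreducibility forces the central element u^15 = v^16 to one of +I, -I.
This locks tr(u) to 2*cos(pi*alpha/15), alpha in 1..14, and tr(v) to 2*cos(pi*beta/16), beta in 1..15, on each component of irreducible characters.
u^15 = (-1)^alpha I and v^16 = (-1)^beta I must agree, so alpha and beta have equal parity.
Enumerate parity-matched pairs: 7*8 odd-odd plus 7*7 even-even gives 105.
components with irreducible characters: 105; plus the single component of reducible (abelian) characters: total 106.

106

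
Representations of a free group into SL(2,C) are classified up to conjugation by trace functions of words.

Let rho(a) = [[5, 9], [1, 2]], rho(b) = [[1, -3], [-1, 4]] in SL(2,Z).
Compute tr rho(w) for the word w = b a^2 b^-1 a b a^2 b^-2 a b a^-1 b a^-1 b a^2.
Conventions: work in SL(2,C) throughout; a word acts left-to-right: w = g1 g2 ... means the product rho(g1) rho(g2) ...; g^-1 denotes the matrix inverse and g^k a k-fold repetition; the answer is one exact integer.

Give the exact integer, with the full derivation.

-195903877

rho(b) = [[1, -3], [-1, 4]]
... * rho(a) = [[5, 9], [1, 2]]  ->  [[2, 3], [-1, -1]]
... * rho(a) = [[5, 9], [1, 2]]  ->  [[13, 24], [-6, -11]]
... * rho(b^-1) = [[4, 3], [1, 1]]  ->  [[76, 63], [-35, -29]]
... * rho(a) = [[5, 9], [1, 2]]  ->  [[443, 810], [-204, -373]]
... * rho(b) = [[1, -3], [-1, 4]]  ->  [[-367, 1911], [169, -880]]
... * rho(a) = [[5, 9], [1, 2]]  ->  [[76, 519], [-35, -239]]
... * rho(a) = [[5, 9], [1, 2]]  ->  [[899, 1722], [-414, -793]]
... * rho(b^-1) = [[4, 3], [1, 1]]  ->  [[5318, 4419], [-2449, -2035]]
... * rho(b^-1) = [[4, 3], [1, 1]]  ->  [[25691, 20373], [-11831, -9382]]
... * rho(a) = [[5, 9], [1, 2]]  ->  [[148828, 271965], [-68537, -125243]]
... * rho(b) = [[1, -3], [-1, 4]]  ->  [[-123137, 641376], [56706, -295361]]
... * rho(a^-1) = [[2, -9], [-1, 5]]  ->  [[-887650, 4315113], [408773, -1987159]]
... * rho(b) = [[1, -3], [-1, 4]]  ->  [[-5202763, 19923402], [2395932, -9174955]]
... * rho(a^-1) = [[2, -9], [-1, 5]]  ->  [[-30328928, 146441877], [13966819, -67438163]]
... * rho(b) = [[1, -3], [-1, 4]]  ->  [[-176770805, 676754292], [81404982, -311653109]]
... * rho(a) = [[5, 9], [1, 2]]  ->  [[-207099733, -237428661], [95371801, 109338620]]
... * rho(a) = [[5, 9], [1, 2]]  ->  [[-1272927326, -2338754919], [586197625, 1077023449]]
tr = -1272927326 + 1077023449 = -195903877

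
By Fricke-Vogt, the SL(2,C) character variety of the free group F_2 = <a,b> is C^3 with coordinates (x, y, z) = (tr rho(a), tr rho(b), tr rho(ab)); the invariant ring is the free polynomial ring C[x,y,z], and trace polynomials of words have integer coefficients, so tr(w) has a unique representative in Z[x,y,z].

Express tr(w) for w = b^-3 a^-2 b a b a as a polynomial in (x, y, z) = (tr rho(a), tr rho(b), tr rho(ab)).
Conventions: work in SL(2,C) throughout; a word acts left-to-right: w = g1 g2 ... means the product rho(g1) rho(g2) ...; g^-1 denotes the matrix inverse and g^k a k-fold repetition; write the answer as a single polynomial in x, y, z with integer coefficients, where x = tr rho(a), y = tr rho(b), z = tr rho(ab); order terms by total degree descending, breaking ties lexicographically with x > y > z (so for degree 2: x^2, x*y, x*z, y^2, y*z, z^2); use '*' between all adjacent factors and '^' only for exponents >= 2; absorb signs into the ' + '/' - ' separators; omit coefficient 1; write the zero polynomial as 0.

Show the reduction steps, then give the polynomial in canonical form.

-x^2*y^3*z^2 + x^3*y^2*z + x*y^4*z + x*y^2*z^3 + x^2*y*z^2 - x^3*z - 6*x*y^2*z - x*z^3 + x^2*y + y^3 + y*z^2 + 4*x*z - 3*y

apply: trace(b a b) = trace(b) trace(a b) - trace(a)   [square of b] = y*z - x
apply: trace(a b a b) = trace(a b) trace(a b) - trace(1)   [split at a repeated a] = z^2 - 2
trace(a b a) = trace(a) trace(b a) - trace(b)   [square of a] = x*z - y
use: trace(b a b a b) = trace(b) trace(a b a b) - trace(a b a)   [square of b] = y*z^2 - x*z - y
use: trace(b a b a b a) = trace(a b a b) trace(a b) - trace(b a)   [split at a repeated a] = z^3 - 3*z
apply: trace(a^-1 b a b a b) = trace(b a b a b) trace(a) - trace(b a b a b a)   [inverse elimination on a] = x*y*z^2 - x^2*z - z^3 - x*y + 3*z
apply: trace(a^-1 b a b a b^-1) = trace(a^-1 b a b a) trace(b) - trace(a^-1 b a b a b)   [inverse elimination on b] = -x*y*z^2 + x^2*z + y^2*z + z^3 - 3*z
apply: trace(b a b a b^-2 a^-1) = trace(a^-1 b a b a b^-1) trace(b) - trace(a^-1 b a b a)   [inverse elimination on b] = -x*y^2*z^2 + x^2*y*z + y^3*z + y*z^3 - 4*y*z + x
apply: trace(a b a b^-1) = trace(a b a) trace(b) - trace(a b a b)   [inverse elimination on b] = x*y*z - y^2 - z^2 + 2
apply: trace(b^-1 a^-2 b a b a b^-1) = trace(b a b a b^-2 a^-1) trace(a) - trace(b a b a b^-2)   [inverse elimination on a] = -x^2*y^2*z^2 + x^3*y*z + x*y^3*z + x*y*z^3 - 5*x*y*z + x^2 + y^2 + z^2 - 2
trace(b^-1 a^-2 b a b a) = trace(b a b a b^-1 a^-1) trace(a) - trace(b a b a b^-1)   [inverse elimination on a] = -x^2*y*z^2 + x^3*z + x*y^2*z + x*z^3 - 4*x*z + y
apply: trace(b^-3 a^-2 b a b a) = trace(b^-1 a^-2 b a b a b^-1) trace(b) - trace(b^-1 a^-2 b a b a)   [inverse elimination on b] = -x^2*y^3*z^2 + x^3*y^2*z + x*y^4*z + x*y^2*z^3 + x^2*y*z^2 - x^3*z - 6*x*y^2*z - x*z^3 + x^2*y + y^3 + y*z^2 + 4*x*z - 3*y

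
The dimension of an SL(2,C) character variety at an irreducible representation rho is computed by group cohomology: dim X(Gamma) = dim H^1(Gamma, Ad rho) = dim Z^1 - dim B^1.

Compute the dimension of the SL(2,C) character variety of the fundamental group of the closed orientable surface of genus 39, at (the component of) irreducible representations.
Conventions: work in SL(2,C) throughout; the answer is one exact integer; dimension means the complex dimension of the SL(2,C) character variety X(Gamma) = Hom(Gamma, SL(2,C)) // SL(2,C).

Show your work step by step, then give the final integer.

The genus-39 surface group: 2g = 78 generators, one relator prod [a_i, b_i].
Unconstrained cocycle data is one sl_2 vector per generator (234 dimensions), cut by the relator condition d_2(z) = 0.
At an irreducible rho, H^2 = coker(d_2) vanishes (Poincare duality: H^2 is dual to H^0 = invariants = 0), so d_2 is surjective onto sl_2 and dim Z^1 = 234 - 3 = 231.
dim B^1 = 3 (coboundaries, injective at irreducible rho).
dim H^1 = 231 - 3 = 228 = dim X.

228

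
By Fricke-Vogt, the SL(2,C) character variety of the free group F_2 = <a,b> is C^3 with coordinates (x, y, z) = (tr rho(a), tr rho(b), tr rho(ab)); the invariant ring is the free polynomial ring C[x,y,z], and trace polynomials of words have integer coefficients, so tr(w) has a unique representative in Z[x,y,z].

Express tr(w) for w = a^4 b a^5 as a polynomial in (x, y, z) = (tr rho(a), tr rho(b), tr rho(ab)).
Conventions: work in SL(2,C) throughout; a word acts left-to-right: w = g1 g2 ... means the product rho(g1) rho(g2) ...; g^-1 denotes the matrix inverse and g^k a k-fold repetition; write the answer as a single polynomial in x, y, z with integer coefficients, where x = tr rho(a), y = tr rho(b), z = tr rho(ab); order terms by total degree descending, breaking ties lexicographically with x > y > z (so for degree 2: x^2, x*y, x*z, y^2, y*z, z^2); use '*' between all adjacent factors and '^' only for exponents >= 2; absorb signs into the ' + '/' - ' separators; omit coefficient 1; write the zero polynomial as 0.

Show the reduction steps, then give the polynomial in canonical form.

x^8*z - x^7*y - 7*x^6*z + 6*x^5*y + 15*x^4*z - 10*x^3*y - 10*x^2*z + 4*x*y + z

tr(a b a) = tr(a) tr(b a) - tr(b) = x*z - y
next, tr(a b a^2) = tr(a) tr(a b a) - tr(a b) = x^2*z - x*y - z
and tr(a b a^3) = tr(a) tr(a b a^2) - tr(a b a) = x^3*z - x^2*y - 2*x*z + y
and tr(a^3 b a^2) = tr(a) tr(a b a^3) - tr(a b a^2) = x^4*z - x^3*y - 3*x^2*z + 2*x*y + z
next, tr(a^4 b a^2) = tr(a) tr(a^3 b a^2) - tr(a^3 b a) = x^5*z - x^4*y - 4*x^3*z + 3*x^2*y + 3*x*z - y
tr(b a^7) = tr(a) tr(a^4 b a^2) - tr(a^4 b a) = x^6*z - x^5*y - 5*x^4*z + 4*x^3*y + 6*x^2*z - 3*x*y - z
tr(a^5 b a^3) = tr(a) tr(b a^7) - tr(b a^6) = x^7*z - x^6*y - 6*x^5*z + 5*x^4*y + 10*x^3*z - 6*x^2*y - 4*x*z + y
next, tr(a^4 b a^5) = tr(a) tr(a^5 b a^3) - tr(a^5 b a^2) = x^8*z - x^7*y - 7*x^6*z + 6*x^5*y + 15*x^4*z - 10*x^3*y - 10*x^2*z + 4*x*y + z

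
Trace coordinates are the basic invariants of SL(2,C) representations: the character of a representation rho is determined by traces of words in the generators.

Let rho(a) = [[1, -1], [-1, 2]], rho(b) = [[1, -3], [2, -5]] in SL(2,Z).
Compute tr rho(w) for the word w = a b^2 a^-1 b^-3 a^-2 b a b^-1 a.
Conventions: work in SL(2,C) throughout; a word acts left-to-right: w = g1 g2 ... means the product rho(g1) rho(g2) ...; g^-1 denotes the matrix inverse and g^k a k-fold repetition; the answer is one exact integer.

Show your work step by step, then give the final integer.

rho(a) = [[1, -1], [-1, 2]]
... * rho(b) = [[1, -3], [2, -5]]  ->  [[-1, 2], [3, -7]]
... * rho(b) = [[1, -3], [2, -5]]  ->  [[3, -7], [-11, 26]]
... * rho(a^-1) = [[2, 1], [1, 1]]  ->  [[-1, -4], [4, 15]]
... * rho(b^-1) = [[-5, 3], [-2, 1]]  ->  [[13, -7], [-50, 27]]
... * rho(b^-1) = [[-5, 3], [-2, 1]]  ->  [[-51, 32], [196, -123]]
... * rho(b^-1) = [[-5, 3], [-2, 1]]  ->  [[191, -121], [-734, 465]]
... * rho(a^-1) = [[2, 1], [1, 1]]  ->  [[261, 70], [-1003, -269]]
... * rho(a^-1) = [[2, 1], [1, 1]]  ->  [[592, 331], [-2275, -1272]]
... * rho(b) = [[1, -3], [2, -5]]  ->  [[1254, -3431], [-4819, 13185]]
... * rho(a) = [[1, -1], [-1, 2]]  ->  [[4685, -8116], [-18004, 31189]]
... * rho(b^-1) = [[-5, 3], [-2, 1]]  ->  [[-7193, 5939], [27642, -22823]]
... * rho(a) = [[1, -1], [-1, 2]]  ->  [[-13132, 19071], [50465, -73288]]
tr = -13132 + -73288 = -86420

-86420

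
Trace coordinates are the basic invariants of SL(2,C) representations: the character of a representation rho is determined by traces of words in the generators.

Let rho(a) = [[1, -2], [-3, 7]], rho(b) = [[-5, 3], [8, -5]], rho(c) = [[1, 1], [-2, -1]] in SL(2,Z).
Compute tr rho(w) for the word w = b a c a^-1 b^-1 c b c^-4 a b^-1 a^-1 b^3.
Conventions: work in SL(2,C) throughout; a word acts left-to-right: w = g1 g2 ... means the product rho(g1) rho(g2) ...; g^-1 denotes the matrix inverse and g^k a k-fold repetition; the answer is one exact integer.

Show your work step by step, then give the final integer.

-3372705120

rho(b) = [[-5, 3], [8, -5]]
... * rho(a) = [[1, -2], [-3, 7]]  ->  [[-14, 31], [23, -51]]
... * rho(c) = [[1, 1], [-2, -1]]  ->  [[-76, -45], [125, 74]]
... * rho(a^-1) = [[7, 2], [3, 1]]  ->  [[-667, -197], [1097, 324]]
... * rho(b^-1) = [[-5, -3], [-8, -5]]  ->  [[4911, 2986], [-8077, -4911]]
... * rho(c) = [[1, 1], [-2, -1]]  ->  [[-1061, 1925], [1745, -3166]]
... * rho(b) = [[-5, 3], [8, -5]]  ->  [[20705, -12808], [-34053, 21065]]
... * rho(c^-1) = [[-1, -1], [2, 1]]  ->  [[-46321, -33513], [76183, 55118]]
... * rho(c^-1) = [[-1, -1], [2, 1]]  ->  [[-20705, 12808], [34053, -21065]]
... * rho(c^-1) = [[-1, -1], [2, 1]]  ->  [[46321, 33513], [-76183, -55118]]
... * rho(c^-1) = [[-1, -1], [2, 1]]  ->  [[20705, -12808], [-34053, 21065]]
... * rho(a) = [[1, -2], [-3, 7]]  ->  [[59129, -131066], [-97248, 215561]]
... * rho(b^-1) = [[-5, -3], [-8, -5]]  ->  [[752883, 477943], [-1238248, -786061]]
... * rho(a^-1) = [[7, 2], [3, 1]]  ->  [[6704010, 1983709], [-11025919, -3262557]]
... * rho(b) = [[-5, 3], [8, -5]]  ->  [[-17650378, 10193485], [29029139, -16764972]]
... * rho(b) = [[-5, 3], [8, -5]]  ->  [[169799770, -103918559], [-279265471, 170912277]]
... * rho(b) = [[-5, 3], [8, -5]]  ->  [[-1680347322, 1028992105], [2763625571, -1692357798]]
tr = -1680347322 + -1692357798 = -3372705120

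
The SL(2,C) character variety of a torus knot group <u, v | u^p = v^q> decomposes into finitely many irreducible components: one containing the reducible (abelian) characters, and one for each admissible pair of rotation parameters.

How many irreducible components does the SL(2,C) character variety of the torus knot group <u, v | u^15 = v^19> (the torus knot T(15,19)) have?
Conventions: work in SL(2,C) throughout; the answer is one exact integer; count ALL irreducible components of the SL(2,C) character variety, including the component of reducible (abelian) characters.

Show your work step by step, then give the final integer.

In the torus knot group T(15,19), u^15 = v^19 is central, so an irreducible representation sends it to +I or -I (Schur).
This locks tr(u) to 2*cos(pi*alpha/15), alpha in 1..14, and tr(v) to 2*cos(pi*beta/19), beta in 1..18, on each component of irreducible characters.
The two central values (-1)^alpha I and (-1)^beta I must be the same matrix, so alpha and beta share a parity.
Counting: 7 odd alphas x 9 odd betas + 7 even alphas x 9 even betas = 63 + 63 = 126.
Total: 126 irreducible-character components + 1 reducible (abelian) component = 127.

127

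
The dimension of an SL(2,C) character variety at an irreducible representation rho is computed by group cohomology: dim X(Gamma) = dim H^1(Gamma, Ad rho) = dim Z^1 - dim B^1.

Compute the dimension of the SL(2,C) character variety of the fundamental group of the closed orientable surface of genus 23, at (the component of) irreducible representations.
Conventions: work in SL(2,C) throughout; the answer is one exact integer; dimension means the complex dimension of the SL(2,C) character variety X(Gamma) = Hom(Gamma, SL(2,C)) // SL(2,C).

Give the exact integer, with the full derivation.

The genus-23 surface group: 2g = 46 generators, one relator prod [a_i, b_i].
A cocycle assigns one sl_2 vector per generator subject to the relator condition d_2(z) = 0: dim of the unconstrained space is 3*2g = 138.
At an irreducible rho, H^2 = coker(d_2) vanishes (Poincare duality: H^2 is dual to H^0 = invariants = 0), so d_2 is surjective onto sl_2 and dim Z^1 = 138 - 3 = 135.
As always at irreducible rho, dim B^1 = 3.
dim X = dim H^1 = 135 - 3 = 132.

132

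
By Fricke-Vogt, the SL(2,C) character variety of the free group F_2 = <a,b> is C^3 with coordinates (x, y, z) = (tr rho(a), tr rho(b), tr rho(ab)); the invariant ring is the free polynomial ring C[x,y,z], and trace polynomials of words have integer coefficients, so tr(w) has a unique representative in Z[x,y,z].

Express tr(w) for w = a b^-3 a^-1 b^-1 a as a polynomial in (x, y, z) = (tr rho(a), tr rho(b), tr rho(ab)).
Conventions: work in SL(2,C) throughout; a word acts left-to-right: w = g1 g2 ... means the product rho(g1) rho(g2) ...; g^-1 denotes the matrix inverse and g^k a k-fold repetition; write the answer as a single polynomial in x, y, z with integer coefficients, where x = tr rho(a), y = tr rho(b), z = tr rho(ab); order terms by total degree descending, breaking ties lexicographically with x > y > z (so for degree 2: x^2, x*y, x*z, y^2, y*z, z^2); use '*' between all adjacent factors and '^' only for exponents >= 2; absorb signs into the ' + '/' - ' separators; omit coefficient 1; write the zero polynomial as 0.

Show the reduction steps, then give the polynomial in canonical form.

so trace(a^2) = trace(a)*trace(a) - trace(1) = x^2 - 2
reduce: trace(a^2 b) = trace(a)*trace(b a) - trace(b) = x*z - y
so trace(a^2 b^-1) = trace(a^2)*trace(b) - trace(a^2 b) = x^2*y - x*z - y
trace(b^-2 a^2) = trace(a^2 b^-1)*trace(b) - trace(a^2) = x^2*y^2 - x*y*z - x^2 - y^2 + 2
trace(b^-1 a^2 b^-2) = trace(b^-2 a^2)*trace(b) - trace(b^-2 a^2 b) = x^2*y^3 - x*y^2*z - 2*x^2*y - y^3 + x*z + 3*y
trace(a^3) = trace(a)*trace(a^2) - trace(a) = x^3 - 3*x
trace(a^3 b) = trace(a)*trace(a b a) - trace(a b) = x^2*z - x*y - z
trace(a b^-1 a^2) = trace(a^3)*trace(b) - trace(a^3 b) = x^3*y - x^2*z - 2*x*y + z
trace(b a b a) = trace(b a)*trace(b a) - trace(1) = z^2 - 2
trace(b a b) = trace(b)*trace(a b) - trace(a) = y*z - x
trace(a^2 b a b) = trace(a)*trace(b a b a) - trace(b a b) = x*z^2 - y*z - x
trace(a b^-1 a^2 b) = trace(a^2 b a)*trace(b) - trace(a^2 b a b) = x^2*y*z - x*y^2 - x*z^2 + x
trace(b^-1 a b^-1 a^2) = trace(a b^-1 a^2)*trace(b) - trace(a b^-1 a^2 b) = x^3*y^2 - 2*x^2*y*z - x*y^2 + x*z^2 + y*z - x
trace(b^-1 a^2 b^-2 a) = trace(b^-1 a b^-1 a^2)*trace(b) - trace(b^-1 a b^-1 a^2 b) = x^3*y^3 - 2*x^2*y^2*z - x^3*y - x*y^3 + x*y*z^2 + x^2*z + y^2*z + x*y - z
trace(b^-1 a^-1 b^-1 a^2 b^-1) = trace(b^-1 a^2 b^-2)*trace(a) - trace(b^-1 a^2 b^-2 a) = x^2*y^2*z - x^3*y - x*y*z^2 - y^2*z + 2*x*y + z
reduce: trace(b^-1 a) = trace(a)*trace(b) - trace(a b) = x*y - z
trace(b^2) = trace(b)*trace(b) - trace(1) = y^2 - 2
reduce: trace(b a^2 b) = trace(a)*trace(b^2 a) - trace(b^2) = x*y*z - x^2 - y^2 + 2
reduce: trace(a^2 b a^-1 b) = trace(b a^2 b)*trace(a) - trace(b a^2 b a) = x^2*y*z - x^3 - x*y^2 - x*z^2 + y*z + 3*x
trace(a^-1 b^-1 a^2 b) = trace(a^2 b a^-1)*trace(b) - trace(a^2 b a^-1 b) = -x^2*y*z + x^3 + x*y^2 + x*z^2 - 3*x
trace(b^-1 a^-1 b^-1 a^2) = trace(a^-1 b^-1 a^2)*trace(b) - trace(a^-1 b^-1 a^2 b) = x^2*y*z - x^3 - x*z^2 - y*z + 3*x
reduce: trace(a b^-3 a^-1 b^-1 a) = trace(b^-1 a^-1 b^-1 a^2 b^-1)*trace(b) - trace(b^-1 a^-1 b^-1 a^2) = x^2*y^3*z - x^3*y^2 - x*y^2*z^2 - x^2*y*z - y^3*z + x^3 + 2*x*y^2 + x*z^2 + 2*y*z - 3*x

x^2*y^3*z - x^3*y^2 - x*y^2*z^2 - x^2*y*z - y^3*z + x^3 + 2*x*y^2 + x*z^2 + 2*y*z - 3*x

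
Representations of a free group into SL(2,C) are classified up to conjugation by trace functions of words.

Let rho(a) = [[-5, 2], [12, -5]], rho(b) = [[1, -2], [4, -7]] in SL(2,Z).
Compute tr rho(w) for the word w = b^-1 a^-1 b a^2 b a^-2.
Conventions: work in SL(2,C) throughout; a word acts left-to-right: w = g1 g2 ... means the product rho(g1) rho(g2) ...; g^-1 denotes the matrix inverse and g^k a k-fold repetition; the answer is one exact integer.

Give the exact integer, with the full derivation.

686126

rho(b^-1) = [[-7, 2], [-4, 1]]
... * rho(a^-1) = [[-5, -2], [-12, -5]]  ->  [[11, 4], [8, 3]]
... * rho(b) = [[1, -2], [4, -7]]  ->  [[27, -50], [20, -37]]
... * rho(a) = [[-5, 2], [12, -5]]  ->  [[-735, 304], [-544, 225]]
... * rho(a) = [[-5, 2], [12, -5]]  ->  [[7323, -2990], [5420, -2213]]
... * rho(b) = [[1, -2], [4, -7]]  ->  [[-4637, 6284], [-3432, 4651]]
... * rho(a^-1) = [[-5, -2], [-12, -5]]  ->  [[-52223, -22146], [-38652, -16391]]
... * rho(a^-1) = [[-5, -2], [-12, -5]]  ->  [[526867, 215176], [389952, 159259]]
tr = 526867 + 159259 = 686126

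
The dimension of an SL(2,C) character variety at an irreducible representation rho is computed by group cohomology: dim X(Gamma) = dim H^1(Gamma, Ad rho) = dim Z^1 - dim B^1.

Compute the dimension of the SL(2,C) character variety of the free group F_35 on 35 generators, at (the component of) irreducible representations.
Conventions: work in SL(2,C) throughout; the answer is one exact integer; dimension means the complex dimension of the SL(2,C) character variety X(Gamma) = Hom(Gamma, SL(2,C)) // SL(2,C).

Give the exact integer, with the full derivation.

102

Gamma = F_35 has 35 generators and no relators.
So Z^1 = (sl_2)^35 in full: dim Z^1 = 105.
At an irreducible rho the centralizer of the image in sl_2 is 0, so the coboundary map sl_2 -> Z^1 is injective: dim B^1 = 3.
dim X = dim H^1 = dim Z^1 - dim B^1 = 105 - 3 = 102.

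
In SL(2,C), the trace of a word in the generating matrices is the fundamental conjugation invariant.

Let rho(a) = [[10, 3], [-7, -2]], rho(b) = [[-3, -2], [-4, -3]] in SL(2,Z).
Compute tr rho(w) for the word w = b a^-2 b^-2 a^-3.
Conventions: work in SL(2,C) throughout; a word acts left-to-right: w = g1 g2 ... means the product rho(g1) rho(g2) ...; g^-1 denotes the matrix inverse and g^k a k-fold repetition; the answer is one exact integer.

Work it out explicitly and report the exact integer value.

rho(b) = [[-3, -2], [-4, -3]]
... * rho(a^-1) = [[-2, -3], [7, 10]]  ->  [[-8, -11], [-13, -18]]
... * rho(a^-1) = [[-2, -3], [7, 10]]  ->  [[-61, -86], [-100, -141]]
... * rho(b^-1) = [[-3, 2], [4, -3]]  ->  [[-161, 136], [-264, 223]]
... * rho(b^-1) = [[-3, 2], [4, -3]]  ->  [[1027, -730], [1684, -1197]]
... * rho(a^-1) = [[-2, -3], [7, 10]]  ->  [[-7164, -10381], [-11747, -17022]]
... * rho(a^-1) = [[-2, -3], [7, 10]]  ->  [[-58339, -82318], [-95660, -134979]]
... * rho(a^-1) = [[-2, -3], [7, 10]]  ->  [[-459548, -648163], [-753533, -1062810]]
tr = -459548 + -1062810 = -1522358

-1522358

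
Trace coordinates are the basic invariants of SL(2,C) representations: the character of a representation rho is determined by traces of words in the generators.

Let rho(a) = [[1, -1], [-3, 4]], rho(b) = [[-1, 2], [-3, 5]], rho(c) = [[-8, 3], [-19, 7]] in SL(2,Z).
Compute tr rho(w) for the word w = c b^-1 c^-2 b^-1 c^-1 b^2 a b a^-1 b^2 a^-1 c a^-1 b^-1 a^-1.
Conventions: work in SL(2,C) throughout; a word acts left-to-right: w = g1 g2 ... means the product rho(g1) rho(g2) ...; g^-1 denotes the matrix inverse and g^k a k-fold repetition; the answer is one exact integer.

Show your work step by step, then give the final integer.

-88325

rho(c) = [[-8, 3], [-19, 7]]
... * rho(b^-1) = [[5, -2], [3, -1]]  ->  [[-31, 13], [-74, 31]]
... * rho(c^-1) = [[7, -3], [19, -8]]  ->  [[30, -11], [71, -26]]
... * rho(c^-1) = [[7, -3], [19, -8]]  ->  [[1, -2], [3, -5]]
... * rho(b^-1) = [[5, -2], [3, -1]]  ->  [[-1, 0], [0, -1]]
... * rho(c^-1) = [[7, -3], [19, -8]]  ->  [[-7, 3], [-19, 8]]
... * rho(b) = [[-1, 2], [-3, 5]]  ->  [[-2, 1], [-5, 2]]
... * rho(b) = [[-1, 2], [-3, 5]]  ->  [[-1, 1], [-1, 0]]
... * rho(a) = [[1, -1], [-3, 4]]  ->  [[-4, 5], [-1, 1]]
... * rho(b) = [[-1, 2], [-3, 5]]  ->  [[-11, 17], [-2, 3]]
... * rho(a^-1) = [[4, 1], [3, 1]]  ->  [[7, 6], [1, 1]]
... * rho(b) = [[-1, 2], [-3, 5]]  ->  [[-25, 44], [-4, 7]]
... * rho(b) = [[-1, 2], [-3, 5]]  ->  [[-107, 170], [-17, 27]]
... * rho(a^-1) = [[4, 1], [3, 1]]  ->  [[82, 63], [13, 10]]
... * rho(c) = [[-8, 3], [-19, 7]]  ->  [[-1853, 687], [-294, 109]]
... * rho(a^-1) = [[4, 1], [3, 1]]  ->  [[-5351, -1166], [-849, -185]]
... * rho(b^-1) = [[5, -2], [3, -1]]  ->  [[-30253, 11868], [-4800, 1883]]
... * rho(a^-1) = [[4, 1], [3, 1]]  ->  [[-85408, -18385], [-13551, -2917]]
tr = -85408 + -2917 = -88325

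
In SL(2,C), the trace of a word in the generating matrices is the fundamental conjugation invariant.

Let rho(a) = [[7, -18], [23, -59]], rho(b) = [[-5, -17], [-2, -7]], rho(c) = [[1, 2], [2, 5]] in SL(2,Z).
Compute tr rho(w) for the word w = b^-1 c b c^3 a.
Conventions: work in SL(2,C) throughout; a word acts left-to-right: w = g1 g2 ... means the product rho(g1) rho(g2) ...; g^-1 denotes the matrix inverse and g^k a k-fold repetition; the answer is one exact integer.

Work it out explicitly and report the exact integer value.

-8246450

rho(b^-1) = [[-7, 17], [2, -5]]
... * rho(c) = [[1, 2], [2, 5]]  ->  [[27, 71], [-8, -21]]
... * rho(b) = [[-5, -17], [-2, -7]]  ->  [[-277, -956], [82, 283]]
... * rho(c) = [[1, 2], [2, 5]]  ->  [[-2189, -5334], [648, 1579]]
... * rho(c) = [[1, 2], [2, 5]]  ->  [[-12857, -31048], [3806, 9191]]
... * rho(c) = [[1, 2], [2, 5]]  ->  [[-74953, -180954], [22188, 53567]]
... * rho(a) = [[7, -18], [23, -59]]  ->  [[-4686613, 12025440], [1387357, -3559837]]
tr = -4686613 + -3559837 = -8246450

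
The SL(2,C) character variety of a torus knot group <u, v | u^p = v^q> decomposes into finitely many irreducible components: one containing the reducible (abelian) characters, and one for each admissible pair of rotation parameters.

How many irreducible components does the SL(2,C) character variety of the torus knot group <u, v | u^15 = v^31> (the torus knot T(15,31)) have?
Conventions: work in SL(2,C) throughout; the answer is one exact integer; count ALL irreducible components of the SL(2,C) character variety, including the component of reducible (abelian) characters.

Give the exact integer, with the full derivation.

For T(15,31): irreducibility forces the central element u^15 = v^31 to one of +I, -I.
So on each irreducible component the traces are pinned: tr(u) = 2*cos(pi*alpha/15) with 1 <= alpha <= 14, tr(v) = 2*cos(pi*beta/31) with 1 <= beta <= 30.
The two central values (-1)^alpha I and (-1)^beta I must be the same matrix, so alpha and beta share a parity.
Counting: 7 odd alphas x 15 odd betas + 7 even alphas x 15 even betas = 105 + 105 = 210.
That is 210 components of irreducible characters, and with the reducible (abelian) component the total is 211.

211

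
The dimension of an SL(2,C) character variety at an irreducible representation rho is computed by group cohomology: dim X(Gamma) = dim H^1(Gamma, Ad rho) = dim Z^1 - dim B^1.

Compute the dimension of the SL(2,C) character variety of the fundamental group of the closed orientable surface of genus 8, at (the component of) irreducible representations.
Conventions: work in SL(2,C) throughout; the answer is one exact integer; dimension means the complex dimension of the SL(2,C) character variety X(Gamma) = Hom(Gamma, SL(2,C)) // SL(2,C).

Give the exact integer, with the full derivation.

Gamma = pi_1(Sigma_8) = < a_1, b_1, ..., a_8, b_8 | prod [a_i, b_i] > has 2g = 16 generators and 1 relator.
Unconstrained cocycle data is one sl_2 vector per generator (48 dimensions), cut by the relator condition d_2(z) = 0.
At an irreducible rho, H^2 = coker(d_2) vanishes (Poincare duality: H^2 is dual to H^0 = invariants = 0), so d_2 is surjective onto sl_2 and dim Z^1 = 48 - 3 = 45.
dim B^1 = 3 (coboundaries, injective at irreducible rho).
dim X = dim H^1 = 45 - 3 = 42.

42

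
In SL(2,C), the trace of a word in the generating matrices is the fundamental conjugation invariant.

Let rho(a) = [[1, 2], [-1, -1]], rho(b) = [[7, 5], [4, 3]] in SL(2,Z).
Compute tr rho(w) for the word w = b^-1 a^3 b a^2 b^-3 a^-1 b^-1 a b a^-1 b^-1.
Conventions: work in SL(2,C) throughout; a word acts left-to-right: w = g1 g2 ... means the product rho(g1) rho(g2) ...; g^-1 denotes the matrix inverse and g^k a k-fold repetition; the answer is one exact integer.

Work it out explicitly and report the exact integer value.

-715253

rho(b^-1) = [[3, -5], [-4, 7]]
... * rho(a) = [[1, 2], [-1, -1]]  ->  [[8, 11], [-11, -15]]
... * rho(a) = [[1, 2], [-1, -1]]  ->  [[-3, 5], [4, -7]]
... * rho(a) = [[1, 2], [-1, -1]]  ->  [[-8, -11], [11, 15]]
... * rho(b) = [[7, 5], [4, 3]]  ->  [[-100, -73], [137, 100]]
... * rho(a) = [[1, 2], [-1, -1]]  ->  [[-27, -127], [37, 174]]
... * rho(a) = [[1, 2], [-1, -1]]  ->  [[100, 73], [-137, -100]]
... * rho(b^-1) = [[3, -5], [-4, 7]]  ->  [[8, 11], [-11, -15]]
... * rho(b^-1) = [[3, -5], [-4, 7]]  ->  [[-20, 37], [27, -50]]
... * rho(b^-1) = [[3, -5], [-4, 7]]  ->  [[-208, 359], [281, -485]]
... * rho(a^-1) = [[-1, -2], [1, 1]]  ->  [[567, 775], [-766, -1047]]
... * rho(b^-1) = [[3, -5], [-4, 7]]  ->  [[-1399, 2590], [1890, -3499]]
... * rho(a) = [[1, 2], [-1, -1]]  ->  [[-3989, -5388], [5389, 7279]]
... * rho(b) = [[7, 5], [4, 3]]  ->  [[-49475, -36109], [66839, 48782]]
... * rho(a^-1) = [[-1, -2], [1, 1]]  ->  [[13366, 62841], [-18057, -84896]]
... * rho(b^-1) = [[3, -5], [-4, 7]]  ->  [[-211266, 373057], [285413, -503987]]
tr = -211266 + -503987 = -715253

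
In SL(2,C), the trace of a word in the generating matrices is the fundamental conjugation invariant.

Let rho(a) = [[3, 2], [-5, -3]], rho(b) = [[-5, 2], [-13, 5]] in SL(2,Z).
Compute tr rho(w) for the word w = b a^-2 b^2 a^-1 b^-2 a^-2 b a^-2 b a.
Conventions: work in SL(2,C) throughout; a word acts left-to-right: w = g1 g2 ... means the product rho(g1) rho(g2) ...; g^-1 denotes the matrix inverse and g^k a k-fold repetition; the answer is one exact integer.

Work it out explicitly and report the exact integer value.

0

rho(b) = [[-5, 2], [-13, 5]]
... * rho(a^-1) = [[-3, -2], [5, 3]]  ->  [[25, 16], [64, 41]]
... * rho(a^-1) = [[-3, -2], [5, 3]]  ->  [[5, -2], [13, -5]]
... * rho(b) = [[-5, 2], [-13, 5]]  ->  [[1, 0], [0, 1]]
... * rho(b) = [[-5, 2], [-13, 5]]  ->  [[-5, 2], [-13, 5]]
... * rho(a^-1) = [[-3, -2], [5, 3]]  ->  [[25, 16], [64, 41]]
... * rho(b^-1) = [[5, -2], [13, -5]]  ->  [[333, -130], [853, -333]]
... * rho(b^-1) = [[5, -2], [13, -5]]  ->  [[-25, -16], [-64, -41]]
... * rho(a^-1) = [[-3, -2], [5, 3]]  ->  [[-5, 2], [-13, 5]]
... * rho(a^-1) = [[-3, -2], [5, 3]]  ->  [[25, 16], [64, 41]]
... * rho(b) = [[-5, 2], [-13, 5]]  ->  [[-333, 130], [-853, 333]]
... * rho(a^-1) = [[-3, -2], [5, 3]]  ->  [[1649, 1056], [4224, 2705]]
... * rho(a^-1) = [[-3, -2], [5, 3]]  ->  [[333, -130], [853, -333]]
... * rho(b) = [[-5, 2], [-13, 5]]  ->  [[25, 16], [64, 41]]
... * rho(a) = [[3, 2], [-5, -3]]  ->  [[-5, 2], [-13, 5]]
tr = -5 + 5 = 0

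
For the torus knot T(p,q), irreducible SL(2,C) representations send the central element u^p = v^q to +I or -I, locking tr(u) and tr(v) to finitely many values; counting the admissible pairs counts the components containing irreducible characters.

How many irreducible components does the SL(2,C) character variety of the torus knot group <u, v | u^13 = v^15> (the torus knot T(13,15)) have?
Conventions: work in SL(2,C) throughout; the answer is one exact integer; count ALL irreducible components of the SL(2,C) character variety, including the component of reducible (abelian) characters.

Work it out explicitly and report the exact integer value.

In the torus knot group T(13,15), u^13 = v^15 is central, so an irreducible representation sends it to +I or -I (Schur).
On an irreducible component, tr(u) is locked at 2*cos(pi*alpha/13) for some alpha in 1..12, and tr(v) at 2*cos(pi*beta/15) for some beta in 1..14.
u^13 = (-1)^alpha I and v^15 = (-1)^beta I must agree, so alpha and beta have equal parity.
Enumerate parity-matched pairs: 6*7 odd-odd plus 6*7 even-even gives 84.
That is 84 components of irreducible characters, and with the reducible (abelian) component the total is 85.

85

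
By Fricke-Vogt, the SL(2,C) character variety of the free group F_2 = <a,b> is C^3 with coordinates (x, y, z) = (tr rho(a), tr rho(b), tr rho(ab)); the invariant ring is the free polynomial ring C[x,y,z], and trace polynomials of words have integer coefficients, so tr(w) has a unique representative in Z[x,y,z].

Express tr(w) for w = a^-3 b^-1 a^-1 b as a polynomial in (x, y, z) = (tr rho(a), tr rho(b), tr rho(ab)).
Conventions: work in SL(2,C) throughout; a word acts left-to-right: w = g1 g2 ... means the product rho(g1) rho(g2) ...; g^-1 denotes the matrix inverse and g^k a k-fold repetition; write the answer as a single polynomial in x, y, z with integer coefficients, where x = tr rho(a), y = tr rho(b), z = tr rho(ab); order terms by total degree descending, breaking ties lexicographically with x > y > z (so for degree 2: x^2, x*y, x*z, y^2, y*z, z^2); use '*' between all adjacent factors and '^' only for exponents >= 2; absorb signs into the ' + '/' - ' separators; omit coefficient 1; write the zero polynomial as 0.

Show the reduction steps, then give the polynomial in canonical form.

reduce: tr(a^-1 b) = tr(b) tr(a) - tr(b a)  (eliminate a^-1) = x*y - z
tr(b a^-2) = tr(a^-1 b) tr(a) - tr(a^-1 b a)  (eliminate a^-1) = x^2*y - x*z - y
so tr(a^-1 b a^-2) = tr(b a^-2) tr(a) - tr(b a^-1)  (eliminate a^-1) = x^3*y - x^2*z - 2*x*y + z
so tr(b^2) = tr(b) tr(b) - tr(1)  (reduce the b square) = y^2 - 2
tr(b^2 a) = tr(b) tr(a b) - tr(a)  (reduce the b square) = y*z - x
tr(b a^-1 b) = tr(b^2) tr(a) - tr(b^2 a)  (eliminate a^-1) = x*y^2 - y*z - x
reduce: tr(b a b a) = tr(b a) tr(b a) - tr(1)  (split on b) = z^2 - 2
reduce: tr(b a^-1 b a) = tr(b a b) tr(a) - tr(b a b a)  (eliminate a^-1) = x*y*z - x^2 - z^2 + 2
reduce: tr(b a^-1 b a^-1) = tr(b a^-1 b) tr(a) - tr(b a^-1 b a)  (eliminate a^-1) = x^2*y^2 - 2*x*y*z + z^2 - 2
so tr(a^-1 b a^-2 b) = tr(b a^-1 b a^-1) tr(a) - tr(b a^-1 b)  (eliminate a^-1) = x^3*y^2 - 2*x^2*y*z - x*y^2 + x*z^2 + y*z - x
tr(a^-2 b^-1 a^-1 b) = tr(a^-1 b a^-2) tr(b) - tr(a^-1 b a^-2 b)  (eliminate b^-1) = x^2*y*z - x*y^2 - x*z^2 + x
tr(a b a) = tr(a) tr(b a) - tr(b)  (reduce the a square) = x*z - y
tr(b a b^-1 a) = tr(a b a) tr(b) - tr(a b a b)  (eliminate b^-1) = x*y*z - y^2 - z^2 + 2
tr(b^-1 a^-1 b a) = tr(b a b^-1) tr(a) - tr(b a b^-1 a)  (eliminate a^-1) = -x*y*z + x^2 + y^2 + z^2 - 2
tr(a^-1 b^-1 a^-1 b) = tr(b^-1 a^-1 b) tr(a) - tr(b^-1 a^-1 b a)  (eliminate a^-1) = x*y*z - y^2 - z^2 + 2
tr(a^-3 b^-1 a^-1 b) = tr(a^-2 b^-1 a^-1 b) tr(a) - tr(a^-2 b^-1 a^-1 b a)  (eliminate a^-1) = x^3*y*z - x^2*y^2 - x^2*z^2 - x*y*z + x^2 + y^2 + z^2 - 2

x^3*y*z - x^2*y^2 - x^2*z^2 - x*y*z + x^2 + y^2 + z^2 - 2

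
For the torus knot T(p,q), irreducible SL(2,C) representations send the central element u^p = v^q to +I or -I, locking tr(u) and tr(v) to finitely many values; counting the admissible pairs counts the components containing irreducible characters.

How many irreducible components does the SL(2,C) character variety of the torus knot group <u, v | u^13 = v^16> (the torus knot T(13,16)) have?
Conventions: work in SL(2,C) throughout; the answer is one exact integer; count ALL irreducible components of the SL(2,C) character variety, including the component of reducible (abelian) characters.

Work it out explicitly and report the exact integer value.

Gamma = < u, v | u^13 = v^16 > (torus knot T(13,16)); the central element u^13 = v^16 acts as +I or -I in any irreducible SL(2,C) representation.
This locks tr(u) to 2*cos(pi*alpha/13), alpha in 1..12, and tr(v) to 2*cos(pi*beta/16), beta in 1..15, on each component of irreducible characters.
Consistency of u^13 = (-1)^alpha I with v^16 = (-1)^beta I forces alpha = beta (mod 2).
count pairs: odd alpha (6 choices) x odd beta (8), plus even alpha (6) x even beta (7): 6*8 + 6*7 = 90.
Total: 90 irreducible-character components + 1 reducible (abelian) component = 91.

91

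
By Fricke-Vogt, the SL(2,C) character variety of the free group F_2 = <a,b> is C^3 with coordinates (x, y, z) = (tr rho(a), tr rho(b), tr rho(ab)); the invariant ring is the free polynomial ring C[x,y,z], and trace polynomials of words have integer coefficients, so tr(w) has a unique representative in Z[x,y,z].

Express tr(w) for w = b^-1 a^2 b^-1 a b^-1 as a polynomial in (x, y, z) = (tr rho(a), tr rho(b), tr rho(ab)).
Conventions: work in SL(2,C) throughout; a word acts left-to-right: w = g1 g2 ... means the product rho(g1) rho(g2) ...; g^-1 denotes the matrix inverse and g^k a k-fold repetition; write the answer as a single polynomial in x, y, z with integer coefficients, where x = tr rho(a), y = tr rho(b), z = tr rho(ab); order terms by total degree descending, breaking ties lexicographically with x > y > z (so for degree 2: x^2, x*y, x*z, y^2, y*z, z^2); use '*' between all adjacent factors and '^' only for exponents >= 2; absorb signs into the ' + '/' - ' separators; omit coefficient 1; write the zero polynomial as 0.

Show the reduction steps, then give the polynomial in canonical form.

next, tr(a^2) = tr(a) tr(a) - tr(1) = x^2 - 2
tr(a^3) = tr(a) tr(a^2) - tr(a) = x^3 - 3*x
tr(a b a) = tr(a) tr(b a) - tr(b) = x*z - y
tr(a^3 b) = tr(a) tr(a b a) - tr(a b) = x^2*z - x*y - z
next, tr(a^2 b^-1 a) = tr(a^3) tr(b) - tr(a^3 b) = x^3*y - x^2*z - 2*x*y + z
next, tr(b a b a) = tr(b a) tr(b a) - tr(1) = z^2 - 2
and tr(b a b) = tr(b) tr(a b) - tr(a) = y*z - x
next, tr(a b a^2 b) = tr(a) tr(b a b a) - tr(b a b) = x*z^2 - y*z - x
and tr(a^2 b^-1 a b) = tr(a b a^2) tr(b) - tr(a b a^2 b) = x^2*y*z - x*y^2 - x*z^2 + x
and tr(a^2 b^-1 a b^-1) = tr(a^2 b^-1 a) tr(b) - tr(a^2 b^-1 a b) = x^3*y^2 - 2*x^2*y*z - x*y^2 + x*z^2 + y*z - x
and tr(b^-1 a^2 b^-1 a b^-1) = tr(a^2 b^-1 a b^-1) tr(b) - tr(a^2 b^-1 a) = x^3*y^3 - 2*x^2*y^2*z - x^3*y - x*y^3 + x*y*z^2 + x^2*z + y^2*z + x*y - z

x^3*y^3 - 2*x^2*y^2*z - x^3*y - x*y^3 + x*y*z^2 + x^2*z + y^2*z + x*y - z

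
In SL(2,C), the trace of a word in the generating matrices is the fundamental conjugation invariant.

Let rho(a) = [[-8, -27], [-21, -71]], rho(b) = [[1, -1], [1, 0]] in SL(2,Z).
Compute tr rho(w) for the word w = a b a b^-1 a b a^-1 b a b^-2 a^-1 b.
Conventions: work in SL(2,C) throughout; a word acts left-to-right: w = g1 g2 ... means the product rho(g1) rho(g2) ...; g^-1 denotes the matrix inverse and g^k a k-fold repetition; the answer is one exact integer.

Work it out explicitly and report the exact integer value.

rho(a) = [[-8, -27], [-21, -71]]
... * rho(b) = [[1, -1], [1, 0]]  ->  [[-35, 8], [-92, 21]]
... * rho(a) = [[-8, -27], [-21, -71]]  ->  [[112, 377], [295, 993]]
... * rho(b^-1) = [[0, 1], [-1, 1]]  ->  [[-377, 489], [-993, 1288]]
... * rho(a) = [[-8, -27], [-21, -71]]  ->  [[-7253, -24540], [-19104, -64637]]
... * rho(b) = [[1, -1], [1, 0]]  ->  [[-31793, 7253], [-83741, 19104]]
... * rho(a^-1) = [[-71, 27], [21, -8]]  ->  [[2409616, -916435], [6346795, -2413839]]
... * rho(b) = [[1, -1], [1, 0]]  ->  [[1493181, -2409616], [3932956, -6346795]]
... * rho(a) = [[-8, -27], [-21, -71]]  ->  [[38656488, 130766849], [101819047, 344432633]]
... * rho(b^-1) = [[0, 1], [-1, 1]]  ->  [[-130766849, 169423337], [-344432633, 446251680]]
... * rho(b^-1) = [[0, 1], [-1, 1]]  ->  [[-169423337, 38656488], [-446251680, 101819047]]
... * rho(a^-1) = [[-71, 27], [21, -8]]  ->  [[12840843175, -4883682003], [33822069267, -12863347736]]
... * rho(b) = [[1, -1], [1, 0]]  ->  [[7957161172, -12840843175], [20958721531, -33822069267]]
tr = 7957161172 + -33822069267 = -25864908095

-25864908095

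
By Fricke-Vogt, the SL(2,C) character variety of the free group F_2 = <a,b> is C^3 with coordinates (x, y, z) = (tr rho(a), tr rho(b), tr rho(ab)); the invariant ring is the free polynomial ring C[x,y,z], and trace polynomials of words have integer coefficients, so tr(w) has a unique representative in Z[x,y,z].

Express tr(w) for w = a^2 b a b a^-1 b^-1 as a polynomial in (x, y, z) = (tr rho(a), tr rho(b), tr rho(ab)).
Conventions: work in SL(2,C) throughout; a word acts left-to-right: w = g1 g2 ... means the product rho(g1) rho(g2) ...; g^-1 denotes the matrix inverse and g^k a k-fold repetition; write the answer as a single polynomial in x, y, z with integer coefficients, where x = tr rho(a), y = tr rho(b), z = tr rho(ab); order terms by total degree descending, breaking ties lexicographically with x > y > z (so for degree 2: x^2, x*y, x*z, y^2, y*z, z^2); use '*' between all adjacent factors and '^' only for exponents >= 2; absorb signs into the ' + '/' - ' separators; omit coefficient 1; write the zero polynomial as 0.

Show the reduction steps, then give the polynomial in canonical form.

-x^2*y*z^2 + x^3*z + x*y^2*z + x*z^3 - 3*x*z - y

tr(a b a b) = tr(a b) * tr(a b) - tr(1) = z^2 - 2
tr(b a b) = tr(b) * tr(a b) - tr(a) = y*z - x
tr(a^2 b a b) = tr(a) * tr(b a b a) - tr(b a b) = x*z^2 - y*z - x
tr(b a^2) = tr(a) * tr(b a) - tr(b) = x*z - y
tr(a^2 b a) = tr(a) * tr(b a^2) - tr(b a) = x^2*z - x*y - z
tr(b a^2 b a b) = tr(b) * tr(a^2 b a b) - tr(a^2 b a) = x*y*z^2 - x^2*z - y^2*z + z
tr(b a b a b a) = tr(b a) * tr(b a b a) - tr(b^-1 a^-1) = z^3 - 3*z
tr(b a b a b) = tr(b) * tr(a b a b) - tr(a b a) = y*z^2 - x*z - y
tr(b a^2 b a b a) = tr(a) * tr(b a b a b a) - tr(b a b a b) = x*z^3 - y*z^2 - 2*x*z + y
tr(a^2 b a b a^-1 b) = tr(b a^2 b a b) * tr(a) - tr(b a^2 b a b a) = x^2*y*z^2 - x^3*z - x*y^2*z - x*z^3 + y*z^2 + 3*x*z - y
tr(a^2 b a b a^-1 b^-1) = tr(a^2 b a b a^-1) * tr(b) - tr(a^2 b a b a^-1 b) = -x^2*y*z^2 + x^3*z + x*y^2*z + x*z^3 - 3*x*z - y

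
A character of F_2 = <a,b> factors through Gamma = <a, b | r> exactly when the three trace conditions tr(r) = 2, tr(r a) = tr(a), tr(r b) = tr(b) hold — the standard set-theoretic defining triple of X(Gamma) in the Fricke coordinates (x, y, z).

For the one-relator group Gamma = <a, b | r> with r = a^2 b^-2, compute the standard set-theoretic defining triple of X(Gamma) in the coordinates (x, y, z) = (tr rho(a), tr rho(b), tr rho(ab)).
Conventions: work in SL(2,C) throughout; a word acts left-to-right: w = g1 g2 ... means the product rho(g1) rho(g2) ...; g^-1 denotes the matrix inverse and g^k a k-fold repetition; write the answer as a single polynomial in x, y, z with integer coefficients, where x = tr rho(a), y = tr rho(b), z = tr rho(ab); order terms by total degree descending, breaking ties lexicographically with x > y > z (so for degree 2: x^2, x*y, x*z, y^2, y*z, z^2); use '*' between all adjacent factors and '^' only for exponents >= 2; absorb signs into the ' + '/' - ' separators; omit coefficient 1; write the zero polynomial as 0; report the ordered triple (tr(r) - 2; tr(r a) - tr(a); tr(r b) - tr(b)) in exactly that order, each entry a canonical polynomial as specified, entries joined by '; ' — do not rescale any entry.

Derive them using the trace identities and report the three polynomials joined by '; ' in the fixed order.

x^2*y^2 - x*y*z - x^2 - y^2; x^3*y^2 - x^2*y*z - x^3 - 2*x*y^2 + y*z + 2*x; x^2*y - x*z - 2*y

apply: trace(a^2) = trace(a)*trace(a) - trace(1) = x^2 - 2
trace(a^2 b) = trace(a)*trace(b a) - trace(b) = x*z - y
trace(a^2 b^-1) = trace(a^2)*trace(b) - trace(a^2 b) = x^2*y - x*z - y
use: trace(a^2 b^-2) = trace(a^2 b^-1)*trace(b) - trace(a^2) = x^2*y^2 - x*y*z - x^2 - y^2 + 2
trace(a^3) = trace(a)*trace(a^2) - trace(a) = x^3 - 3*x
use: trace(a^3 b) = trace(a)*trace(a b a) - trace(a b) = x^2*z - x*y - z
use: trace(b^-1 a^3) = trace(a^3)*trace(b) - trace(a^3 b) = x^3*y - x^2*z - 2*x*y + z
trace(a^2 b^-2 a) = trace(b^-1 a^3)*trace(b) - trace(b^-1 a^3 b) = x^3*y^2 - x^2*y*z - x^3 - 2*x*y^2 + y*z + 3*x
assemble the triple (trace(r) - 2; trace(r a) - x; trace(r b) - y)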